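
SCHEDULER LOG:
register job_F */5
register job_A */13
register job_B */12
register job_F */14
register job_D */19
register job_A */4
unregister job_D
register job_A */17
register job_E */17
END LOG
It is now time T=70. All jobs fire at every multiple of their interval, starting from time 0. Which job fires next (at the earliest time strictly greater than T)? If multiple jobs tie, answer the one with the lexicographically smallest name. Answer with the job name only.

Op 1: register job_F */5 -> active={job_F:*/5}
Op 2: register job_A */13 -> active={job_A:*/13, job_F:*/5}
Op 3: register job_B */12 -> active={job_A:*/13, job_B:*/12, job_F:*/5}
Op 4: register job_F */14 -> active={job_A:*/13, job_B:*/12, job_F:*/14}
Op 5: register job_D */19 -> active={job_A:*/13, job_B:*/12, job_D:*/19, job_F:*/14}
Op 6: register job_A */4 -> active={job_A:*/4, job_B:*/12, job_D:*/19, job_F:*/14}
Op 7: unregister job_D -> active={job_A:*/4, job_B:*/12, job_F:*/14}
Op 8: register job_A */17 -> active={job_A:*/17, job_B:*/12, job_F:*/14}
Op 9: register job_E */17 -> active={job_A:*/17, job_B:*/12, job_E:*/17, job_F:*/14}
  job_A: interval 17, next fire after T=70 is 85
  job_B: interval 12, next fire after T=70 is 72
  job_E: interval 17, next fire after T=70 is 85
  job_F: interval 14, next fire after T=70 is 84
Earliest = 72, winner (lex tiebreak) = job_B

Answer: job_B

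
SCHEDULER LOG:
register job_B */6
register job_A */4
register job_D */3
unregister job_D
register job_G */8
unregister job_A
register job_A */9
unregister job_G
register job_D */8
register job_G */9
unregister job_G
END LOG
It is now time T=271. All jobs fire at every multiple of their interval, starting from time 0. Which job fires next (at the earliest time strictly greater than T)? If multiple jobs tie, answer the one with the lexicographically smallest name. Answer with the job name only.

Answer: job_D

Derivation:
Op 1: register job_B */6 -> active={job_B:*/6}
Op 2: register job_A */4 -> active={job_A:*/4, job_B:*/6}
Op 3: register job_D */3 -> active={job_A:*/4, job_B:*/6, job_D:*/3}
Op 4: unregister job_D -> active={job_A:*/4, job_B:*/6}
Op 5: register job_G */8 -> active={job_A:*/4, job_B:*/6, job_G:*/8}
Op 6: unregister job_A -> active={job_B:*/6, job_G:*/8}
Op 7: register job_A */9 -> active={job_A:*/9, job_B:*/6, job_G:*/8}
Op 8: unregister job_G -> active={job_A:*/9, job_B:*/6}
Op 9: register job_D */8 -> active={job_A:*/9, job_B:*/6, job_D:*/8}
Op 10: register job_G */9 -> active={job_A:*/9, job_B:*/6, job_D:*/8, job_G:*/9}
Op 11: unregister job_G -> active={job_A:*/9, job_B:*/6, job_D:*/8}
  job_A: interval 9, next fire after T=271 is 279
  job_B: interval 6, next fire after T=271 is 276
  job_D: interval 8, next fire after T=271 is 272
Earliest = 272, winner (lex tiebreak) = job_D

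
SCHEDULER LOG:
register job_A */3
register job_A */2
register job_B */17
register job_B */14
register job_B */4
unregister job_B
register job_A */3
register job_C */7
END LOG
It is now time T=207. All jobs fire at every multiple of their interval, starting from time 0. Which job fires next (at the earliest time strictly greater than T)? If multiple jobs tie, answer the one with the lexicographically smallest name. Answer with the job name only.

Answer: job_A

Derivation:
Op 1: register job_A */3 -> active={job_A:*/3}
Op 2: register job_A */2 -> active={job_A:*/2}
Op 3: register job_B */17 -> active={job_A:*/2, job_B:*/17}
Op 4: register job_B */14 -> active={job_A:*/2, job_B:*/14}
Op 5: register job_B */4 -> active={job_A:*/2, job_B:*/4}
Op 6: unregister job_B -> active={job_A:*/2}
Op 7: register job_A */3 -> active={job_A:*/3}
Op 8: register job_C */7 -> active={job_A:*/3, job_C:*/7}
  job_A: interval 3, next fire after T=207 is 210
  job_C: interval 7, next fire after T=207 is 210
Earliest = 210, winner (lex tiebreak) = job_A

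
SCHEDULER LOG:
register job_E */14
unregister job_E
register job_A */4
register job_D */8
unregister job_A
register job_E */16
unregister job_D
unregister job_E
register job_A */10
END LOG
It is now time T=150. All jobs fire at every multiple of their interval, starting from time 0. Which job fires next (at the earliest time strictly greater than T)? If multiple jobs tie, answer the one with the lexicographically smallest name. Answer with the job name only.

Op 1: register job_E */14 -> active={job_E:*/14}
Op 2: unregister job_E -> active={}
Op 3: register job_A */4 -> active={job_A:*/4}
Op 4: register job_D */8 -> active={job_A:*/4, job_D:*/8}
Op 5: unregister job_A -> active={job_D:*/8}
Op 6: register job_E */16 -> active={job_D:*/8, job_E:*/16}
Op 7: unregister job_D -> active={job_E:*/16}
Op 8: unregister job_E -> active={}
Op 9: register job_A */10 -> active={job_A:*/10}
  job_A: interval 10, next fire after T=150 is 160
Earliest = 160, winner (lex tiebreak) = job_A

Answer: job_A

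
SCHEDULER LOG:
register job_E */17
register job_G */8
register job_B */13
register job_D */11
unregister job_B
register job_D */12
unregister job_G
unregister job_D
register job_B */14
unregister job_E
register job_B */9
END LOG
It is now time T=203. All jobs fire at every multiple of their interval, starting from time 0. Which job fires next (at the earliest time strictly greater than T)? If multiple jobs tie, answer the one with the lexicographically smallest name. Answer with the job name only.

Answer: job_B

Derivation:
Op 1: register job_E */17 -> active={job_E:*/17}
Op 2: register job_G */8 -> active={job_E:*/17, job_G:*/8}
Op 3: register job_B */13 -> active={job_B:*/13, job_E:*/17, job_G:*/8}
Op 4: register job_D */11 -> active={job_B:*/13, job_D:*/11, job_E:*/17, job_G:*/8}
Op 5: unregister job_B -> active={job_D:*/11, job_E:*/17, job_G:*/8}
Op 6: register job_D */12 -> active={job_D:*/12, job_E:*/17, job_G:*/8}
Op 7: unregister job_G -> active={job_D:*/12, job_E:*/17}
Op 8: unregister job_D -> active={job_E:*/17}
Op 9: register job_B */14 -> active={job_B:*/14, job_E:*/17}
Op 10: unregister job_E -> active={job_B:*/14}
Op 11: register job_B */9 -> active={job_B:*/9}
  job_B: interval 9, next fire after T=203 is 207
Earliest = 207, winner (lex tiebreak) = job_B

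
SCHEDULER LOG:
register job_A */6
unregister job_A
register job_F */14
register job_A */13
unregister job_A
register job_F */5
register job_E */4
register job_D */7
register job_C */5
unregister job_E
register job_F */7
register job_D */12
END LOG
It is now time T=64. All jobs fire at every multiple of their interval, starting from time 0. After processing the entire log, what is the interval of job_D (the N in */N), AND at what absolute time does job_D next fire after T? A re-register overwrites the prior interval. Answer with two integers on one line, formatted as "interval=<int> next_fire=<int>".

Answer: interval=12 next_fire=72

Derivation:
Op 1: register job_A */6 -> active={job_A:*/6}
Op 2: unregister job_A -> active={}
Op 3: register job_F */14 -> active={job_F:*/14}
Op 4: register job_A */13 -> active={job_A:*/13, job_F:*/14}
Op 5: unregister job_A -> active={job_F:*/14}
Op 6: register job_F */5 -> active={job_F:*/5}
Op 7: register job_E */4 -> active={job_E:*/4, job_F:*/5}
Op 8: register job_D */7 -> active={job_D:*/7, job_E:*/4, job_F:*/5}
Op 9: register job_C */5 -> active={job_C:*/5, job_D:*/7, job_E:*/4, job_F:*/5}
Op 10: unregister job_E -> active={job_C:*/5, job_D:*/7, job_F:*/5}
Op 11: register job_F */7 -> active={job_C:*/5, job_D:*/7, job_F:*/7}
Op 12: register job_D */12 -> active={job_C:*/5, job_D:*/12, job_F:*/7}
Final interval of job_D = 12
Next fire of job_D after T=64: (64//12+1)*12 = 72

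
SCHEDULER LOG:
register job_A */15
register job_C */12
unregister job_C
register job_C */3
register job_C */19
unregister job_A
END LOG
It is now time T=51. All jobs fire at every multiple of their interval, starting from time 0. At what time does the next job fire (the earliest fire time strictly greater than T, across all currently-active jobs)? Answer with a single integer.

Op 1: register job_A */15 -> active={job_A:*/15}
Op 2: register job_C */12 -> active={job_A:*/15, job_C:*/12}
Op 3: unregister job_C -> active={job_A:*/15}
Op 4: register job_C */3 -> active={job_A:*/15, job_C:*/3}
Op 5: register job_C */19 -> active={job_A:*/15, job_C:*/19}
Op 6: unregister job_A -> active={job_C:*/19}
  job_C: interval 19, next fire after T=51 is 57
Earliest fire time = 57 (job job_C)

Answer: 57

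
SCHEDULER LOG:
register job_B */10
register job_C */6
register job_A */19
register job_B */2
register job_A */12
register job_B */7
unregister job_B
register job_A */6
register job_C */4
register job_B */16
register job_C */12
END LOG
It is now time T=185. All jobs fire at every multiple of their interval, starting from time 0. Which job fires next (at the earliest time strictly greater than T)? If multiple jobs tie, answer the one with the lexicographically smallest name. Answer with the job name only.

Op 1: register job_B */10 -> active={job_B:*/10}
Op 2: register job_C */6 -> active={job_B:*/10, job_C:*/6}
Op 3: register job_A */19 -> active={job_A:*/19, job_B:*/10, job_C:*/6}
Op 4: register job_B */2 -> active={job_A:*/19, job_B:*/2, job_C:*/6}
Op 5: register job_A */12 -> active={job_A:*/12, job_B:*/2, job_C:*/6}
Op 6: register job_B */7 -> active={job_A:*/12, job_B:*/7, job_C:*/6}
Op 7: unregister job_B -> active={job_A:*/12, job_C:*/6}
Op 8: register job_A */6 -> active={job_A:*/6, job_C:*/6}
Op 9: register job_C */4 -> active={job_A:*/6, job_C:*/4}
Op 10: register job_B */16 -> active={job_A:*/6, job_B:*/16, job_C:*/4}
Op 11: register job_C */12 -> active={job_A:*/6, job_B:*/16, job_C:*/12}
  job_A: interval 6, next fire after T=185 is 186
  job_B: interval 16, next fire after T=185 is 192
  job_C: interval 12, next fire after T=185 is 192
Earliest = 186, winner (lex tiebreak) = job_A

Answer: job_A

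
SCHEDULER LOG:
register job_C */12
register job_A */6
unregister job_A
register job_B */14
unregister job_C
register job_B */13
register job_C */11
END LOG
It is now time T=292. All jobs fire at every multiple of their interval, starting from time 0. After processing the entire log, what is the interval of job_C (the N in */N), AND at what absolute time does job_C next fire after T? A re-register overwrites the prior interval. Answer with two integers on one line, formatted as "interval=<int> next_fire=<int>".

Op 1: register job_C */12 -> active={job_C:*/12}
Op 2: register job_A */6 -> active={job_A:*/6, job_C:*/12}
Op 3: unregister job_A -> active={job_C:*/12}
Op 4: register job_B */14 -> active={job_B:*/14, job_C:*/12}
Op 5: unregister job_C -> active={job_B:*/14}
Op 6: register job_B */13 -> active={job_B:*/13}
Op 7: register job_C */11 -> active={job_B:*/13, job_C:*/11}
Final interval of job_C = 11
Next fire of job_C after T=292: (292//11+1)*11 = 297

Answer: interval=11 next_fire=297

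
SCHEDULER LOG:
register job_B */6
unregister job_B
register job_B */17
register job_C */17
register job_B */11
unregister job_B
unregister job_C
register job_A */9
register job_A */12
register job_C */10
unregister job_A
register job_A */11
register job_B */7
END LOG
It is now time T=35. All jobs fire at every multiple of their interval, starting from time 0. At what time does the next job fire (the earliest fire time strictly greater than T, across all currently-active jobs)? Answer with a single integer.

Answer: 40

Derivation:
Op 1: register job_B */6 -> active={job_B:*/6}
Op 2: unregister job_B -> active={}
Op 3: register job_B */17 -> active={job_B:*/17}
Op 4: register job_C */17 -> active={job_B:*/17, job_C:*/17}
Op 5: register job_B */11 -> active={job_B:*/11, job_C:*/17}
Op 6: unregister job_B -> active={job_C:*/17}
Op 7: unregister job_C -> active={}
Op 8: register job_A */9 -> active={job_A:*/9}
Op 9: register job_A */12 -> active={job_A:*/12}
Op 10: register job_C */10 -> active={job_A:*/12, job_C:*/10}
Op 11: unregister job_A -> active={job_C:*/10}
Op 12: register job_A */11 -> active={job_A:*/11, job_C:*/10}
Op 13: register job_B */7 -> active={job_A:*/11, job_B:*/7, job_C:*/10}
  job_A: interval 11, next fire after T=35 is 44
  job_B: interval 7, next fire after T=35 is 42
  job_C: interval 10, next fire after T=35 is 40
Earliest fire time = 40 (job job_C)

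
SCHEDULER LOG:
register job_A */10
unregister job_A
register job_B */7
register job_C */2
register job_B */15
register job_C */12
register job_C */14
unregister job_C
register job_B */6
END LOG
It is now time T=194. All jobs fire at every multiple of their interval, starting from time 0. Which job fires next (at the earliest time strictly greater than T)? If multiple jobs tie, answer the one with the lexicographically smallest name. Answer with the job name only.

Op 1: register job_A */10 -> active={job_A:*/10}
Op 2: unregister job_A -> active={}
Op 3: register job_B */7 -> active={job_B:*/7}
Op 4: register job_C */2 -> active={job_B:*/7, job_C:*/2}
Op 5: register job_B */15 -> active={job_B:*/15, job_C:*/2}
Op 6: register job_C */12 -> active={job_B:*/15, job_C:*/12}
Op 7: register job_C */14 -> active={job_B:*/15, job_C:*/14}
Op 8: unregister job_C -> active={job_B:*/15}
Op 9: register job_B */6 -> active={job_B:*/6}
  job_B: interval 6, next fire after T=194 is 198
Earliest = 198, winner (lex tiebreak) = job_B

Answer: job_B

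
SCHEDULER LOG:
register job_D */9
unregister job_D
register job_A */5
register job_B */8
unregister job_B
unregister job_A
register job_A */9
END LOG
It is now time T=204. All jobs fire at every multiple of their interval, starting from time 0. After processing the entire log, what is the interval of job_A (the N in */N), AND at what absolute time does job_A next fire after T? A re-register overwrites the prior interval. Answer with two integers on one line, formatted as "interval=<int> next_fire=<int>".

Answer: interval=9 next_fire=207

Derivation:
Op 1: register job_D */9 -> active={job_D:*/9}
Op 2: unregister job_D -> active={}
Op 3: register job_A */5 -> active={job_A:*/5}
Op 4: register job_B */8 -> active={job_A:*/5, job_B:*/8}
Op 5: unregister job_B -> active={job_A:*/5}
Op 6: unregister job_A -> active={}
Op 7: register job_A */9 -> active={job_A:*/9}
Final interval of job_A = 9
Next fire of job_A after T=204: (204//9+1)*9 = 207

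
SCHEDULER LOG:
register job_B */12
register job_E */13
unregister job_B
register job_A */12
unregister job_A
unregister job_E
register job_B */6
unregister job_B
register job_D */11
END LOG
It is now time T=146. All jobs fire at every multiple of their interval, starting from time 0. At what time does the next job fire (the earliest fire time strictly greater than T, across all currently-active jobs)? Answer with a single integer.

Answer: 154

Derivation:
Op 1: register job_B */12 -> active={job_B:*/12}
Op 2: register job_E */13 -> active={job_B:*/12, job_E:*/13}
Op 3: unregister job_B -> active={job_E:*/13}
Op 4: register job_A */12 -> active={job_A:*/12, job_E:*/13}
Op 5: unregister job_A -> active={job_E:*/13}
Op 6: unregister job_E -> active={}
Op 7: register job_B */6 -> active={job_B:*/6}
Op 8: unregister job_B -> active={}
Op 9: register job_D */11 -> active={job_D:*/11}
  job_D: interval 11, next fire after T=146 is 154
Earliest fire time = 154 (job job_D)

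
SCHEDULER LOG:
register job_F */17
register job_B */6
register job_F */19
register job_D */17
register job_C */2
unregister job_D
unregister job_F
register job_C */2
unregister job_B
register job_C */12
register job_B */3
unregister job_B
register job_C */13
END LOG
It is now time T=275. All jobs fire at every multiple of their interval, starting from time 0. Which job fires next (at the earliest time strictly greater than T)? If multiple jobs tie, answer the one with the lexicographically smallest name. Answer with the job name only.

Op 1: register job_F */17 -> active={job_F:*/17}
Op 2: register job_B */6 -> active={job_B:*/6, job_F:*/17}
Op 3: register job_F */19 -> active={job_B:*/6, job_F:*/19}
Op 4: register job_D */17 -> active={job_B:*/6, job_D:*/17, job_F:*/19}
Op 5: register job_C */2 -> active={job_B:*/6, job_C:*/2, job_D:*/17, job_F:*/19}
Op 6: unregister job_D -> active={job_B:*/6, job_C:*/2, job_F:*/19}
Op 7: unregister job_F -> active={job_B:*/6, job_C:*/2}
Op 8: register job_C */2 -> active={job_B:*/6, job_C:*/2}
Op 9: unregister job_B -> active={job_C:*/2}
Op 10: register job_C */12 -> active={job_C:*/12}
Op 11: register job_B */3 -> active={job_B:*/3, job_C:*/12}
Op 12: unregister job_B -> active={job_C:*/12}
Op 13: register job_C */13 -> active={job_C:*/13}
  job_C: interval 13, next fire after T=275 is 286
Earliest = 286, winner (lex tiebreak) = job_C

Answer: job_C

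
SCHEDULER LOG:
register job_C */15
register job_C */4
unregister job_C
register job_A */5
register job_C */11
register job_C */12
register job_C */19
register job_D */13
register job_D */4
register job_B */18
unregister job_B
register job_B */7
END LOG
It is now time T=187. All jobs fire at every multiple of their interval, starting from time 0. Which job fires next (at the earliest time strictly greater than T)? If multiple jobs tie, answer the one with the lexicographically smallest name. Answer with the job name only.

Op 1: register job_C */15 -> active={job_C:*/15}
Op 2: register job_C */4 -> active={job_C:*/4}
Op 3: unregister job_C -> active={}
Op 4: register job_A */5 -> active={job_A:*/5}
Op 5: register job_C */11 -> active={job_A:*/5, job_C:*/11}
Op 6: register job_C */12 -> active={job_A:*/5, job_C:*/12}
Op 7: register job_C */19 -> active={job_A:*/5, job_C:*/19}
Op 8: register job_D */13 -> active={job_A:*/5, job_C:*/19, job_D:*/13}
Op 9: register job_D */4 -> active={job_A:*/5, job_C:*/19, job_D:*/4}
Op 10: register job_B */18 -> active={job_A:*/5, job_B:*/18, job_C:*/19, job_D:*/4}
Op 11: unregister job_B -> active={job_A:*/5, job_C:*/19, job_D:*/4}
Op 12: register job_B */7 -> active={job_A:*/5, job_B:*/7, job_C:*/19, job_D:*/4}
  job_A: interval 5, next fire after T=187 is 190
  job_B: interval 7, next fire after T=187 is 189
  job_C: interval 19, next fire after T=187 is 190
  job_D: interval 4, next fire after T=187 is 188
Earliest = 188, winner (lex tiebreak) = job_D

Answer: job_D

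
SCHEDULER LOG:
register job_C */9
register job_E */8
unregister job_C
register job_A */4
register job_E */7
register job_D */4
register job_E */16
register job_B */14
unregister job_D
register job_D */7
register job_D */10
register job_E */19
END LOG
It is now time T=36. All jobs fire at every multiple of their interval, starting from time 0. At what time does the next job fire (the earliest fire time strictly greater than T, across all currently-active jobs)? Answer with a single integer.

Answer: 38

Derivation:
Op 1: register job_C */9 -> active={job_C:*/9}
Op 2: register job_E */8 -> active={job_C:*/9, job_E:*/8}
Op 3: unregister job_C -> active={job_E:*/8}
Op 4: register job_A */4 -> active={job_A:*/4, job_E:*/8}
Op 5: register job_E */7 -> active={job_A:*/4, job_E:*/7}
Op 6: register job_D */4 -> active={job_A:*/4, job_D:*/4, job_E:*/7}
Op 7: register job_E */16 -> active={job_A:*/4, job_D:*/4, job_E:*/16}
Op 8: register job_B */14 -> active={job_A:*/4, job_B:*/14, job_D:*/4, job_E:*/16}
Op 9: unregister job_D -> active={job_A:*/4, job_B:*/14, job_E:*/16}
Op 10: register job_D */7 -> active={job_A:*/4, job_B:*/14, job_D:*/7, job_E:*/16}
Op 11: register job_D */10 -> active={job_A:*/4, job_B:*/14, job_D:*/10, job_E:*/16}
Op 12: register job_E */19 -> active={job_A:*/4, job_B:*/14, job_D:*/10, job_E:*/19}
  job_A: interval 4, next fire after T=36 is 40
  job_B: interval 14, next fire after T=36 is 42
  job_D: interval 10, next fire after T=36 is 40
  job_E: interval 19, next fire after T=36 is 38
Earliest fire time = 38 (job job_E)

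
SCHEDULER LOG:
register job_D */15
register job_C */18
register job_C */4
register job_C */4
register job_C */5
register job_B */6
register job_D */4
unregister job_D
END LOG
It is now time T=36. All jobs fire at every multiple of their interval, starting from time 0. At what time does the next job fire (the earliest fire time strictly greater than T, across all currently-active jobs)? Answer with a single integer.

Op 1: register job_D */15 -> active={job_D:*/15}
Op 2: register job_C */18 -> active={job_C:*/18, job_D:*/15}
Op 3: register job_C */4 -> active={job_C:*/4, job_D:*/15}
Op 4: register job_C */4 -> active={job_C:*/4, job_D:*/15}
Op 5: register job_C */5 -> active={job_C:*/5, job_D:*/15}
Op 6: register job_B */6 -> active={job_B:*/6, job_C:*/5, job_D:*/15}
Op 7: register job_D */4 -> active={job_B:*/6, job_C:*/5, job_D:*/4}
Op 8: unregister job_D -> active={job_B:*/6, job_C:*/5}
  job_B: interval 6, next fire after T=36 is 42
  job_C: interval 5, next fire after T=36 is 40
Earliest fire time = 40 (job job_C)

Answer: 40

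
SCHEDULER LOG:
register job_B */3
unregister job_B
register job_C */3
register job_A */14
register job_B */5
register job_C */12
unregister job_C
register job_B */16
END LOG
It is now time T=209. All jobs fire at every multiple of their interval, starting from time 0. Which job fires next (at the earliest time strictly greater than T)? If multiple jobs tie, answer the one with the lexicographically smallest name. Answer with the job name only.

Answer: job_A

Derivation:
Op 1: register job_B */3 -> active={job_B:*/3}
Op 2: unregister job_B -> active={}
Op 3: register job_C */3 -> active={job_C:*/3}
Op 4: register job_A */14 -> active={job_A:*/14, job_C:*/3}
Op 5: register job_B */5 -> active={job_A:*/14, job_B:*/5, job_C:*/3}
Op 6: register job_C */12 -> active={job_A:*/14, job_B:*/5, job_C:*/12}
Op 7: unregister job_C -> active={job_A:*/14, job_B:*/5}
Op 8: register job_B */16 -> active={job_A:*/14, job_B:*/16}
  job_A: interval 14, next fire after T=209 is 210
  job_B: interval 16, next fire after T=209 is 224
Earliest = 210, winner (lex tiebreak) = job_A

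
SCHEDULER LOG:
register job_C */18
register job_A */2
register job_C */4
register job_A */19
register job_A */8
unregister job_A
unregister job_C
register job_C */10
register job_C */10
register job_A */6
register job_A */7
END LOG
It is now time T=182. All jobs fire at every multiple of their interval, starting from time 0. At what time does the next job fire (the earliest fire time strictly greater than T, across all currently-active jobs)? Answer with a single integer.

Answer: 189

Derivation:
Op 1: register job_C */18 -> active={job_C:*/18}
Op 2: register job_A */2 -> active={job_A:*/2, job_C:*/18}
Op 3: register job_C */4 -> active={job_A:*/2, job_C:*/4}
Op 4: register job_A */19 -> active={job_A:*/19, job_C:*/4}
Op 5: register job_A */8 -> active={job_A:*/8, job_C:*/4}
Op 6: unregister job_A -> active={job_C:*/4}
Op 7: unregister job_C -> active={}
Op 8: register job_C */10 -> active={job_C:*/10}
Op 9: register job_C */10 -> active={job_C:*/10}
Op 10: register job_A */6 -> active={job_A:*/6, job_C:*/10}
Op 11: register job_A */7 -> active={job_A:*/7, job_C:*/10}
  job_A: interval 7, next fire after T=182 is 189
  job_C: interval 10, next fire after T=182 is 190
Earliest fire time = 189 (job job_A)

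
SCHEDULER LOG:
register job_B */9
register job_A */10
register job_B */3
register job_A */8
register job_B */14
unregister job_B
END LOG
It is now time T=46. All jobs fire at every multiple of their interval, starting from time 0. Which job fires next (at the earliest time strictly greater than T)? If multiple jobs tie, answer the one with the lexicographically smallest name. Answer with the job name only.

Op 1: register job_B */9 -> active={job_B:*/9}
Op 2: register job_A */10 -> active={job_A:*/10, job_B:*/9}
Op 3: register job_B */3 -> active={job_A:*/10, job_B:*/3}
Op 4: register job_A */8 -> active={job_A:*/8, job_B:*/3}
Op 5: register job_B */14 -> active={job_A:*/8, job_B:*/14}
Op 6: unregister job_B -> active={job_A:*/8}
  job_A: interval 8, next fire after T=46 is 48
Earliest = 48, winner (lex tiebreak) = job_A

Answer: job_A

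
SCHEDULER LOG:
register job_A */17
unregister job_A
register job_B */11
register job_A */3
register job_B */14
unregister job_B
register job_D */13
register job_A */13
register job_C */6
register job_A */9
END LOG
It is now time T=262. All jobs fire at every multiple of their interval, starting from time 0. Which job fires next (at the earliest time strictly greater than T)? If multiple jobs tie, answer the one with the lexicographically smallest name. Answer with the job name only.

Answer: job_C

Derivation:
Op 1: register job_A */17 -> active={job_A:*/17}
Op 2: unregister job_A -> active={}
Op 3: register job_B */11 -> active={job_B:*/11}
Op 4: register job_A */3 -> active={job_A:*/3, job_B:*/11}
Op 5: register job_B */14 -> active={job_A:*/3, job_B:*/14}
Op 6: unregister job_B -> active={job_A:*/3}
Op 7: register job_D */13 -> active={job_A:*/3, job_D:*/13}
Op 8: register job_A */13 -> active={job_A:*/13, job_D:*/13}
Op 9: register job_C */6 -> active={job_A:*/13, job_C:*/6, job_D:*/13}
Op 10: register job_A */9 -> active={job_A:*/9, job_C:*/6, job_D:*/13}
  job_A: interval 9, next fire after T=262 is 270
  job_C: interval 6, next fire after T=262 is 264
  job_D: interval 13, next fire after T=262 is 273
Earliest = 264, winner (lex tiebreak) = job_C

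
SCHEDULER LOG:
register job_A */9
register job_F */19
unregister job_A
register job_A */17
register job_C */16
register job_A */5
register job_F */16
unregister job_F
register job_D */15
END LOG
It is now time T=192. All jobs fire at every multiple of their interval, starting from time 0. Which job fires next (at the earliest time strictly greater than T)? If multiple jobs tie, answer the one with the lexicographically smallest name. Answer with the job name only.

Answer: job_A

Derivation:
Op 1: register job_A */9 -> active={job_A:*/9}
Op 2: register job_F */19 -> active={job_A:*/9, job_F:*/19}
Op 3: unregister job_A -> active={job_F:*/19}
Op 4: register job_A */17 -> active={job_A:*/17, job_F:*/19}
Op 5: register job_C */16 -> active={job_A:*/17, job_C:*/16, job_F:*/19}
Op 6: register job_A */5 -> active={job_A:*/5, job_C:*/16, job_F:*/19}
Op 7: register job_F */16 -> active={job_A:*/5, job_C:*/16, job_F:*/16}
Op 8: unregister job_F -> active={job_A:*/5, job_C:*/16}
Op 9: register job_D */15 -> active={job_A:*/5, job_C:*/16, job_D:*/15}
  job_A: interval 5, next fire after T=192 is 195
  job_C: interval 16, next fire after T=192 is 208
  job_D: interval 15, next fire after T=192 is 195
Earliest = 195, winner (lex tiebreak) = job_A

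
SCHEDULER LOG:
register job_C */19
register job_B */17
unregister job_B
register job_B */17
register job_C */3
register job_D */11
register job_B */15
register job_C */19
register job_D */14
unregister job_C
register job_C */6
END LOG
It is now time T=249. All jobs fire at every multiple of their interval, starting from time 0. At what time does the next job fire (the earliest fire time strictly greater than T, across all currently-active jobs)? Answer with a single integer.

Answer: 252

Derivation:
Op 1: register job_C */19 -> active={job_C:*/19}
Op 2: register job_B */17 -> active={job_B:*/17, job_C:*/19}
Op 3: unregister job_B -> active={job_C:*/19}
Op 4: register job_B */17 -> active={job_B:*/17, job_C:*/19}
Op 5: register job_C */3 -> active={job_B:*/17, job_C:*/3}
Op 6: register job_D */11 -> active={job_B:*/17, job_C:*/3, job_D:*/11}
Op 7: register job_B */15 -> active={job_B:*/15, job_C:*/3, job_D:*/11}
Op 8: register job_C */19 -> active={job_B:*/15, job_C:*/19, job_D:*/11}
Op 9: register job_D */14 -> active={job_B:*/15, job_C:*/19, job_D:*/14}
Op 10: unregister job_C -> active={job_B:*/15, job_D:*/14}
Op 11: register job_C */6 -> active={job_B:*/15, job_C:*/6, job_D:*/14}
  job_B: interval 15, next fire after T=249 is 255
  job_C: interval 6, next fire after T=249 is 252
  job_D: interval 14, next fire after T=249 is 252
Earliest fire time = 252 (job job_C)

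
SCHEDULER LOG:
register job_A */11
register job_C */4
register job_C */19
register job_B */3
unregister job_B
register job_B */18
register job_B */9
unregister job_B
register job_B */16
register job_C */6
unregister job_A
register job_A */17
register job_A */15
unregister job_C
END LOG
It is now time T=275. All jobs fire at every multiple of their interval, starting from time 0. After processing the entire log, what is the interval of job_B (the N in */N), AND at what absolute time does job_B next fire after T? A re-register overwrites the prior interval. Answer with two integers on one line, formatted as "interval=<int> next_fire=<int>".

Answer: interval=16 next_fire=288

Derivation:
Op 1: register job_A */11 -> active={job_A:*/11}
Op 2: register job_C */4 -> active={job_A:*/11, job_C:*/4}
Op 3: register job_C */19 -> active={job_A:*/11, job_C:*/19}
Op 4: register job_B */3 -> active={job_A:*/11, job_B:*/3, job_C:*/19}
Op 5: unregister job_B -> active={job_A:*/11, job_C:*/19}
Op 6: register job_B */18 -> active={job_A:*/11, job_B:*/18, job_C:*/19}
Op 7: register job_B */9 -> active={job_A:*/11, job_B:*/9, job_C:*/19}
Op 8: unregister job_B -> active={job_A:*/11, job_C:*/19}
Op 9: register job_B */16 -> active={job_A:*/11, job_B:*/16, job_C:*/19}
Op 10: register job_C */6 -> active={job_A:*/11, job_B:*/16, job_C:*/6}
Op 11: unregister job_A -> active={job_B:*/16, job_C:*/6}
Op 12: register job_A */17 -> active={job_A:*/17, job_B:*/16, job_C:*/6}
Op 13: register job_A */15 -> active={job_A:*/15, job_B:*/16, job_C:*/6}
Op 14: unregister job_C -> active={job_A:*/15, job_B:*/16}
Final interval of job_B = 16
Next fire of job_B after T=275: (275//16+1)*16 = 288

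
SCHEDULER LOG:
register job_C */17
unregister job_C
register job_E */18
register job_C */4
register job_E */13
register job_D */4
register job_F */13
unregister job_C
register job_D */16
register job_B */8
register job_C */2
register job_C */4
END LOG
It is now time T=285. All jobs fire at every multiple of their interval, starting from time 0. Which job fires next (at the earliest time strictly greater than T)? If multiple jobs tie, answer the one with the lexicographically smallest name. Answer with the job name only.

Op 1: register job_C */17 -> active={job_C:*/17}
Op 2: unregister job_C -> active={}
Op 3: register job_E */18 -> active={job_E:*/18}
Op 4: register job_C */4 -> active={job_C:*/4, job_E:*/18}
Op 5: register job_E */13 -> active={job_C:*/4, job_E:*/13}
Op 6: register job_D */4 -> active={job_C:*/4, job_D:*/4, job_E:*/13}
Op 7: register job_F */13 -> active={job_C:*/4, job_D:*/4, job_E:*/13, job_F:*/13}
Op 8: unregister job_C -> active={job_D:*/4, job_E:*/13, job_F:*/13}
Op 9: register job_D */16 -> active={job_D:*/16, job_E:*/13, job_F:*/13}
Op 10: register job_B */8 -> active={job_B:*/8, job_D:*/16, job_E:*/13, job_F:*/13}
Op 11: register job_C */2 -> active={job_B:*/8, job_C:*/2, job_D:*/16, job_E:*/13, job_F:*/13}
Op 12: register job_C */4 -> active={job_B:*/8, job_C:*/4, job_D:*/16, job_E:*/13, job_F:*/13}
  job_B: interval 8, next fire after T=285 is 288
  job_C: interval 4, next fire after T=285 is 288
  job_D: interval 16, next fire after T=285 is 288
  job_E: interval 13, next fire after T=285 is 286
  job_F: interval 13, next fire after T=285 is 286
Earliest = 286, winner (lex tiebreak) = job_E

Answer: job_E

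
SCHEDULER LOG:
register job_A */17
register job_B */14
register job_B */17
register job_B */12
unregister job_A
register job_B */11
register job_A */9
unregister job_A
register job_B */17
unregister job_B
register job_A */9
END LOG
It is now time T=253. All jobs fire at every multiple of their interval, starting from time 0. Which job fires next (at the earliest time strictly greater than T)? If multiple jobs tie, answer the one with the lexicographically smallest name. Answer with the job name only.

Op 1: register job_A */17 -> active={job_A:*/17}
Op 2: register job_B */14 -> active={job_A:*/17, job_B:*/14}
Op 3: register job_B */17 -> active={job_A:*/17, job_B:*/17}
Op 4: register job_B */12 -> active={job_A:*/17, job_B:*/12}
Op 5: unregister job_A -> active={job_B:*/12}
Op 6: register job_B */11 -> active={job_B:*/11}
Op 7: register job_A */9 -> active={job_A:*/9, job_B:*/11}
Op 8: unregister job_A -> active={job_B:*/11}
Op 9: register job_B */17 -> active={job_B:*/17}
Op 10: unregister job_B -> active={}
Op 11: register job_A */9 -> active={job_A:*/9}
  job_A: interval 9, next fire after T=253 is 261
Earliest = 261, winner (lex tiebreak) = job_A

Answer: job_A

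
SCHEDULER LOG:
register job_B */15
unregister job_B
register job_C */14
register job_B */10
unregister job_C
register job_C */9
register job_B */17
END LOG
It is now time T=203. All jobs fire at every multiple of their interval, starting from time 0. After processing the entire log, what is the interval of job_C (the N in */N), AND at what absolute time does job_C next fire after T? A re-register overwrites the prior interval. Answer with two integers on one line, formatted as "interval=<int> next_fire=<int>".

Answer: interval=9 next_fire=207

Derivation:
Op 1: register job_B */15 -> active={job_B:*/15}
Op 2: unregister job_B -> active={}
Op 3: register job_C */14 -> active={job_C:*/14}
Op 4: register job_B */10 -> active={job_B:*/10, job_C:*/14}
Op 5: unregister job_C -> active={job_B:*/10}
Op 6: register job_C */9 -> active={job_B:*/10, job_C:*/9}
Op 7: register job_B */17 -> active={job_B:*/17, job_C:*/9}
Final interval of job_C = 9
Next fire of job_C after T=203: (203//9+1)*9 = 207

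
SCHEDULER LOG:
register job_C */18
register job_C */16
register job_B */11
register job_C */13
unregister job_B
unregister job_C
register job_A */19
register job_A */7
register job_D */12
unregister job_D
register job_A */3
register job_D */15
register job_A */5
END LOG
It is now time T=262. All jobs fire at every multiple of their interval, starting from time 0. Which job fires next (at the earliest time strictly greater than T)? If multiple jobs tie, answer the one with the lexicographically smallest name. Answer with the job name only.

Answer: job_A

Derivation:
Op 1: register job_C */18 -> active={job_C:*/18}
Op 2: register job_C */16 -> active={job_C:*/16}
Op 3: register job_B */11 -> active={job_B:*/11, job_C:*/16}
Op 4: register job_C */13 -> active={job_B:*/11, job_C:*/13}
Op 5: unregister job_B -> active={job_C:*/13}
Op 6: unregister job_C -> active={}
Op 7: register job_A */19 -> active={job_A:*/19}
Op 8: register job_A */7 -> active={job_A:*/7}
Op 9: register job_D */12 -> active={job_A:*/7, job_D:*/12}
Op 10: unregister job_D -> active={job_A:*/7}
Op 11: register job_A */3 -> active={job_A:*/3}
Op 12: register job_D */15 -> active={job_A:*/3, job_D:*/15}
Op 13: register job_A */5 -> active={job_A:*/5, job_D:*/15}
  job_A: interval 5, next fire after T=262 is 265
  job_D: interval 15, next fire after T=262 is 270
Earliest = 265, winner (lex tiebreak) = job_A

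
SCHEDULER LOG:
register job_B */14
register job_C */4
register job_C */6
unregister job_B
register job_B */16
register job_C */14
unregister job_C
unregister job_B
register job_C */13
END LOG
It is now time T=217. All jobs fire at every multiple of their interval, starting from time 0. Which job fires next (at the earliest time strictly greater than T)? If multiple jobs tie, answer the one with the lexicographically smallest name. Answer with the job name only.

Answer: job_C

Derivation:
Op 1: register job_B */14 -> active={job_B:*/14}
Op 2: register job_C */4 -> active={job_B:*/14, job_C:*/4}
Op 3: register job_C */6 -> active={job_B:*/14, job_C:*/6}
Op 4: unregister job_B -> active={job_C:*/6}
Op 5: register job_B */16 -> active={job_B:*/16, job_C:*/6}
Op 6: register job_C */14 -> active={job_B:*/16, job_C:*/14}
Op 7: unregister job_C -> active={job_B:*/16}
Op 8: unregister job_B -> active={}
Op 9: register job_C */13 -> active={job_C:*/13}
  job_C: interval 13, next fire after T=217 is 221
Earliest = 221, winner (lex tiebreak) = job_C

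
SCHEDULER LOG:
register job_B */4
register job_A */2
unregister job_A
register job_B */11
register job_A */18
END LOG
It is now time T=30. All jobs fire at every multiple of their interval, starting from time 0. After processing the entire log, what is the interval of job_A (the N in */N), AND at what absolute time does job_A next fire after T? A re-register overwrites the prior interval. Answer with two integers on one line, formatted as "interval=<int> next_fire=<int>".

Op 1: register job_B */4 -> active={job_B:*/4}
Op 2: register job_A */2 -> active={job_A:*/2, job_B:*/4}
Op 3: unregister job_A -> active={job_B:*/4}
Op 4: register job_B */11 -> active={job_B:*/11}
Op 5: register job_A */18 -> active={job_A:*/18, job_B:*/11}
Final interval of job_A = 18
Next fire of job_A after T=30: (30//18+1)*18 = 36

Answer: interval=18 next_fire=36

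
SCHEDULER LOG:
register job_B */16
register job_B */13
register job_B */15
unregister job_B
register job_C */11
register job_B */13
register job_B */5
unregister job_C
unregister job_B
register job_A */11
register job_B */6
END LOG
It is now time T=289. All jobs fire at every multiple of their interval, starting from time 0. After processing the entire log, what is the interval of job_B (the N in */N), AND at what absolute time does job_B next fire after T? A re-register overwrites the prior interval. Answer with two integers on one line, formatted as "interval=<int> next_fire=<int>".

Answer: interval=6 next_fire=294

Derivation:
Op 1: register job_B */16 -> active={job_B:*/16}
Op 2: register job_B */13 -> active={job_B:*/13}
Op 3: register job_B */15 -> active={job_B:*/15}
Op 4: unregister job_B -> active={}
Op 5: register job_C */11 -> active={job_C:*/11}
Op 6: register job_B */13 -> active={job_B:*/13, job_C:*/11}
Op 7: register job_B */5 -> active={job_B:*/5, job_C:*/11}
Op 8: unregister job_C -> active={job_B:*/5}
Op 9: unregister job_B -> active={}
Op 10: register job_A */11 -> active={job_A:*/11}
Op 11: register job_B */6 -> active={job_A:*/11, job_B:*/6}
Final interval of job_B = 6
Next fire of job_B after T=289: (289//6+1)*6 = 294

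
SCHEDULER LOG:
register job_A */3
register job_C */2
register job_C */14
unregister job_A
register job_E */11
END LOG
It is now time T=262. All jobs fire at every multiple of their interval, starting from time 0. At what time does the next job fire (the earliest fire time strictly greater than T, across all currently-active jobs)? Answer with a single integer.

Op 1: register job_A */3 -> active={job_A:*/3}
Op 2: register job_C */2 -> active={job_A:*/3, job_C:*/2}
Op 3: register job_C */14 -> active={job_A:*/3, job_C:*/14}
Op 4: unregister job_A -> active={job_C:*/14}
Op 5: register job_E */11 -> active={job_C:*/14, job_E:*/11}
  job_C: interval 14, next fire after T=262 is 266
  job_E: interval 11, next fire after T=262 is 264
Earliest fire time = 264 (job job_E)

Answer: 264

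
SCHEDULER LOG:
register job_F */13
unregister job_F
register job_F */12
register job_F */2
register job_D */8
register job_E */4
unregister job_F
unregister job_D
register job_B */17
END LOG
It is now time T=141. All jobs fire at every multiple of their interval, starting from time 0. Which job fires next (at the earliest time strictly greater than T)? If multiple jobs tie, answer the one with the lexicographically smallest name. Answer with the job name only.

Op 1: register job_F */13 -> active={job_F:*/13}
Op 2: unregister job_F -> active={}
Op 3: register job_F */12 -> active={job_F:*/12}
Op 4: register job_F */2 -> active={job_F:*/2}
Op 5: register job_D */8 -> active={job_D:*/8, job_F:*/2}
Op 6: register job_E */4 -> active={job_D:*/8, job_E:*/4, job_F:*/2}
Op 7: unregister job_F -> active={job_D:*/8, job_E:*/4}
Op 8: unregister job_D -> active={job_E:*/4}
Op 9: register job_B */17 -> active={job_B:*/17, job_E:*/4}
  job_B: interval 17, next fire after T=141 is 153
  job_E: interval 4, next fire after T=141 is 144
Earliest = 144, winner (lex tiebreak) = job_E

Answer: job_E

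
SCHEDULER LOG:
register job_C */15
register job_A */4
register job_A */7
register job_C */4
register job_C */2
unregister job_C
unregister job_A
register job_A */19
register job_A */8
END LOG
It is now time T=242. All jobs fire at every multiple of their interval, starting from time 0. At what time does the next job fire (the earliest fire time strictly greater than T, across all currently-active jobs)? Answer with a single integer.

Answer: 248

Derivation:
Op 1: register job_C */15 -> active={job_C:*/15}
Op 2: register job_A */4 -> active={job_A:*/4, job_C:*/15}
Op 3: register job_A */7 -> active={job_A:*/7, job_C:*/15}
Op 4: register job_C */4 -> active={job_A:*/7, job_C:*/4}
Op 5: register job_C */2 -> active={job_A:*/7, job_C:*/2}
Op 6: unregister job_C -> active={job_A:*/7}
Op 7: unregister job_A -> active={}
Op 8: register job_A */19 -> active={job_A:*/19}
Op 9: register job_A */8 -> active={job_A:*/8}
  job_A: interval 8, next fire after T=242 is 248
Earliest fire time = 248 (job job_A)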